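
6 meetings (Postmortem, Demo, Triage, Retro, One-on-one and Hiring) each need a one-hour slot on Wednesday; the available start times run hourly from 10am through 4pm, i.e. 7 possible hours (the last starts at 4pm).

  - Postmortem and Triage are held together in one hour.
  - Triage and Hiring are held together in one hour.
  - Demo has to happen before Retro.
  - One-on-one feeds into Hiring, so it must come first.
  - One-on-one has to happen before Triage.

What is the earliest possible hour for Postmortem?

11am

Postmortem must be in the same hour as Triage, which can't be before 11am, so Postmortem is at least 11am.
Postmortem at 11am is achievable: Postmortem in 11am, Demo in 10am, Triage in 11am, Hiring in 11am, Retro in 11am, One-on-one in 10am.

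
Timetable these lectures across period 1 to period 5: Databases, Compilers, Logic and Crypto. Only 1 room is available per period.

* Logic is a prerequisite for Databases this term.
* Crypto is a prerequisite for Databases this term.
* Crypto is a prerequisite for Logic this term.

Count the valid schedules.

20

Splitting on Databases: it can be period 3 (2), period 4 (6), period 5 (12). Listing each branch's schedules as (Compilers, Logic, Crypto) by period number:
Databases=period 3: (4,2,1) (5,2,1) — 2.
Databases=period 4: (1,3,2) (2,3,1) (3,2,1) (5,2,1) (5,3,1) (5,3,2) — 6.
Databases=period 5: (1,3,2) (1,4,2) (1,4,3) (2,3,1) (2,4,1) (2,4,3) (3,2,1) (3,4,1) (3,4,2) (4,2,1) (4,3,1) (4,3,2) — 12.
Summing: 2 + 6 + 12 = 20.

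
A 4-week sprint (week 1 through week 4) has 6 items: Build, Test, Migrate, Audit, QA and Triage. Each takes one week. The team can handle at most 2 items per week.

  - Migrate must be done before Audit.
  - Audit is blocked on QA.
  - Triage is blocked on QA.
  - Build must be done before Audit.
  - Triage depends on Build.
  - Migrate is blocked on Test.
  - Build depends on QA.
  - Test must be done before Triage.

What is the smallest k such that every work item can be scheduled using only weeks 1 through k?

3

The precedence chain requires at least 3 distinct weeks.
With at most 2 per week and 6 work items, at least 3 weeks are needed.
3 works (last occupied week: week 3): for example Migrate=week 2; Test=week 1; Build=week 2; Audit=week 3; Triage=week 3; QA=week 1.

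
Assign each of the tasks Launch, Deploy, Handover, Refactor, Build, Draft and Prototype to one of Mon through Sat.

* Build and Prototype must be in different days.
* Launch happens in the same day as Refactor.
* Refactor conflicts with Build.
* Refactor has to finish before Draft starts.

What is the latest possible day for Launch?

Fri

Launch must be in the same day as Refactor, which can't be after Fri, so Launch is at most Fri.
Launch at Fri is achievable: Prototype in Tue, Launch in Fri, Build in Mon, Handover in Mon, Draft in Sat, Deploy in Mon, Refactor in Fri.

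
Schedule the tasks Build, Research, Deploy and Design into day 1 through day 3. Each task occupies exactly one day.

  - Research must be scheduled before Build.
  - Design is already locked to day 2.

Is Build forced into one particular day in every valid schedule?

No

Build can be day 2 (e.g. Design -> day 2; Research -> day 1; Build -> day 2; Deploy -> day 1) or day 3 (e.g. Design -> day 2; Deploy -> day 1; Build -> day 3; Research -> day 1).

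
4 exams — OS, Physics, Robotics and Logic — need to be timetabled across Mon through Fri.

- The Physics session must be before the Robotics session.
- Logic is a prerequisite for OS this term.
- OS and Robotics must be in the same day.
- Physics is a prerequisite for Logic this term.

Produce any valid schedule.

Logic -> Tue; OS -> Wed; Physics -> Mon; Robotics -> Wed

Checking: Physics(Mon) before Logic(Tue); Logic(Tue) before OS(Wed); Physics(Mon) before Robotics(Wed); OS = Robotics = Wed.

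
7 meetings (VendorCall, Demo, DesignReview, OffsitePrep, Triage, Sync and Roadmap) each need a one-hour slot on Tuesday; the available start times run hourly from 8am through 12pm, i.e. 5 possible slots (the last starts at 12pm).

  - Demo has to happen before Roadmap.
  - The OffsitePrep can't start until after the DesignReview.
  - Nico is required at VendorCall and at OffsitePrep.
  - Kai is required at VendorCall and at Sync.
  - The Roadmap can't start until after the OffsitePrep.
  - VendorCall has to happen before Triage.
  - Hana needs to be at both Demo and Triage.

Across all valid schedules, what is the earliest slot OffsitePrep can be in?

9am

Precedence pushes OffsitePrep to at least 9am; downstream work caps OffsitePrep at 11am.
OffsitePrep at 9am is achievable: OffsitePrep in 9am, Roadmap in 10am, Demo in 8am, DesignReview in 8am, VendorCall in 8am, Sync in 9am, Triage in 9am.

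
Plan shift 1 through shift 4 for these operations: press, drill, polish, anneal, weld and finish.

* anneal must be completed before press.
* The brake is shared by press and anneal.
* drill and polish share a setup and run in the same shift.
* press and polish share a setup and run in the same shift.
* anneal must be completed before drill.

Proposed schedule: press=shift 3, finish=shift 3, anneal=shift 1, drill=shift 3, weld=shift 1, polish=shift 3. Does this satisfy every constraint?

anneal must be completed before press — holds.
drill and polish share a setup and run in the same shift — holds.
anneal must be completed before drill — holds.
press and polish share a setup and run in the same shift — holds.
The brake is shared by press and anneal — holds.

Valid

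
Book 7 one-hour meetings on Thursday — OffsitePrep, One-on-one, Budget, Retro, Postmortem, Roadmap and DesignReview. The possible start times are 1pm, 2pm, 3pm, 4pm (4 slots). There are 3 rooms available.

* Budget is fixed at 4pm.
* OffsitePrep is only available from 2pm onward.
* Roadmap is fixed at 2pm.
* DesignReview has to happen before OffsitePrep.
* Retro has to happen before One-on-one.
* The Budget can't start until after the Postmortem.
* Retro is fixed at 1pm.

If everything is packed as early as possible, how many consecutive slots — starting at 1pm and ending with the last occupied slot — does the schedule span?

4

The precedence chain requires at least 2 distinct slots.
With at most 3 per slot and 7 meetings, at least 3 slots are needed.
Budget can't be placed before 4pm — that is slot 4 counting from 1pm — so the schedule must run through at least 4 slots.
4 works (last occupied slot: 4pm): for example Roadmap in 2pm, Postmortem in 1pm, Budget in 4pm, DesignReview in 1pm, Retro in 1pm, One-on-one in 2pm, OffsitePrep in 2pm.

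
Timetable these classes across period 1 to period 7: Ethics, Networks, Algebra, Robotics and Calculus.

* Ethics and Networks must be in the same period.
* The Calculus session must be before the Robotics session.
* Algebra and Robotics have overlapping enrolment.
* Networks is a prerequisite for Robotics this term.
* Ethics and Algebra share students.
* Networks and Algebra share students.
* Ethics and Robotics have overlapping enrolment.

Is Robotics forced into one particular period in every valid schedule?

No

Robotics can be period 2 (e.g. Algebra in period 3; Ethics in period 1; Robotics in period 2; Networks in period 1; Calculus in period 1) or period 3 (e.g. Networks=period 1, Robotics=period 3, Algebra=period 2, Ethics=period 1, Calculus=period 1).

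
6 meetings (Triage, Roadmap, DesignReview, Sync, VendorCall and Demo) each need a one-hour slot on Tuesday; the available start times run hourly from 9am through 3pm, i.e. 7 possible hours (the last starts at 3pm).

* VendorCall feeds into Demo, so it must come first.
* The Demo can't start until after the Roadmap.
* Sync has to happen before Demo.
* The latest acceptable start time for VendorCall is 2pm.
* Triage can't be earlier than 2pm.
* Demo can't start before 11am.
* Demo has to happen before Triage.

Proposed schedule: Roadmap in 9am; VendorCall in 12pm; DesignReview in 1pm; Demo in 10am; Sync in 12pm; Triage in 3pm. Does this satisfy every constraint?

Sync has to happen before Demo — violated.
Triage can't be earlier than 2pm — holds.
Demo can't start before 11am — violated.
Demo has to happen before Triage — holds.
The latest acceptable start time for VendorCall is 2pm — holds.
The Demo can't start until after the Roadmap — holds.
VendorCall feeds into Demo, so it must come first — violated.

No — it violates: Demo can't start before 11am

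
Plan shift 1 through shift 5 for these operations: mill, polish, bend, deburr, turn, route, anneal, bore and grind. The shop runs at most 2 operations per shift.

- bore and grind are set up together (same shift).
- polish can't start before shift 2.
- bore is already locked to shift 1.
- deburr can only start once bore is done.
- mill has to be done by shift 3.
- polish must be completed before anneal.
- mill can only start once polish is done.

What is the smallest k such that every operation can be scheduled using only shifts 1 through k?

The precedence chain requires at least 2 distinct shifts.
With at most 2 per shift and 9 operations, at least 5 shifts are needed.
Propagating the time windows through the other constraints, mill can't land before shift 3, so the schedule must run through at least shift 3.
5 works (last occupied shift: shift 5): for example polish in shift 2; bore in shift 1; bend in shift 4; mill in shift 3; deburr in shift 2; anneal in shift 3; turn in shift 4; grind in shift 1; route in shift 5.

5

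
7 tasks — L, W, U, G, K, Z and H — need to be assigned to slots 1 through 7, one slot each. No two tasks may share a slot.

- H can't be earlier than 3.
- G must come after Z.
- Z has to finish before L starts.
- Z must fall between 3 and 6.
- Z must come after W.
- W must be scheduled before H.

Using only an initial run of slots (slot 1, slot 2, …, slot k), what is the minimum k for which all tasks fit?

7

The precedence chain requires at least 3 distinct slots.
With at most 1 per slot and 7 tasks, at least 7 slots are needed.
Propagating the time windows through the other constraints, L can't land before 4, so the schedule must run through at least slot 4.
7 works (last occupied slot: 7): for example G -> 6, K -> 7, H -> 4, Z -> 3, U -> 2, L -> 5, W -> 1.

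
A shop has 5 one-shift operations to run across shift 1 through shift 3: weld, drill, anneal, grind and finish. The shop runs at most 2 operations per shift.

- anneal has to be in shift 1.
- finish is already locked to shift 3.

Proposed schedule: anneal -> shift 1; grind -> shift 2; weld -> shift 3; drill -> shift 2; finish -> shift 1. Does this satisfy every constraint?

anneal has to be in shift 1 — holds.
finish is already locked to shift 3 — violated.
The shop runs at most 2 operations per shift — holds.

Invalid. finish is already locked to shift 3.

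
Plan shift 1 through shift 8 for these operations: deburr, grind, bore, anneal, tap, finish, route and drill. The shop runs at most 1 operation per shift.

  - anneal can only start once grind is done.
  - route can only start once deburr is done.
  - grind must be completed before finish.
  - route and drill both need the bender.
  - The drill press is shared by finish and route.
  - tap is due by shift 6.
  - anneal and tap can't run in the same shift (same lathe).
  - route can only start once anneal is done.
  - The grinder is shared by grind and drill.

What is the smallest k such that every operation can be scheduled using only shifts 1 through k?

The precedence chain requires at least 3 distinct shifts.
With at most 1 per shift and 8 operations, at least 8 shifts are needed.
8 works (last occupied shift: shift 8): for example bore in shift 7, drill in shift 8, anneal in shift 3, tap in shift 1, grind in shift 2, finish in shift 6, route in shift 5, deburr in shift 4.

8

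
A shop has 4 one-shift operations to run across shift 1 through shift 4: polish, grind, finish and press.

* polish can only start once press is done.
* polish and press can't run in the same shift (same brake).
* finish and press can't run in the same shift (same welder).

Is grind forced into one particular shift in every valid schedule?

No

grind can be shift 1 (e.g. press -> shift 1, finish -> shift 2, polish -> shift 2, grind -> shift 1) or shift 2 (e.g. finish -> shift 2, grind -> shift 2, press -> shift 1, polish -> shift 2).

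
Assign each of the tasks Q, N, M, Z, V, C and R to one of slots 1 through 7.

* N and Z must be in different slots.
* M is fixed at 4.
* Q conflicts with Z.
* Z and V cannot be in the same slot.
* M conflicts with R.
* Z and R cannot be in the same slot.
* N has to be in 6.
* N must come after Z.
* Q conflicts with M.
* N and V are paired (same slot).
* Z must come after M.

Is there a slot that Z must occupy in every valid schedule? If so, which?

M is fixed at 4 and must come before Z, so Z is at least 5.
N is fixed at 6 and must come after Z, so Z is at most 5.
So Z must be 5.

5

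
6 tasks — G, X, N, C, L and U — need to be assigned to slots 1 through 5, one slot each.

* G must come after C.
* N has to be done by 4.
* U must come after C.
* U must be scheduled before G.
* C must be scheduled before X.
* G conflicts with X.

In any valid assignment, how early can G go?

Precedence pushes G to at least 3.
G at 3 is achievable: U in 2; G in 3; C in 1; L in 1; X in 2; N in 1.

3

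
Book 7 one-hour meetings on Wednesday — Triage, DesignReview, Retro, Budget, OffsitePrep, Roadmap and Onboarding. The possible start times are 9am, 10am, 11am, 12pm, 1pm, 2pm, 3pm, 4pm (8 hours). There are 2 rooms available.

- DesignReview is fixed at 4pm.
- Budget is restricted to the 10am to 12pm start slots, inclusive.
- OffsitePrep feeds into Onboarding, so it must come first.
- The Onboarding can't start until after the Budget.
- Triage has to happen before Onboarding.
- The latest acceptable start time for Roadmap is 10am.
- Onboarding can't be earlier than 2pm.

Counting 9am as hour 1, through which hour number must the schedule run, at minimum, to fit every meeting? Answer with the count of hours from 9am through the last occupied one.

8

The precedence chain requires at least 2 distinct hours.
With at most 2 per hour and 7 meetings, at least 4 hours are needed.
DesignReview can't be placed before 4pm — that is hour 8 counting from 9am — so the schedule must run through at least 8 hours.
8 works (last occupied hour: 4pm): for example Roadmap=9am; Triage=9am; OffsitePrep=10am; Retro=11am; Onboarding=2pm; DesignReview=4pm; Budget=10am.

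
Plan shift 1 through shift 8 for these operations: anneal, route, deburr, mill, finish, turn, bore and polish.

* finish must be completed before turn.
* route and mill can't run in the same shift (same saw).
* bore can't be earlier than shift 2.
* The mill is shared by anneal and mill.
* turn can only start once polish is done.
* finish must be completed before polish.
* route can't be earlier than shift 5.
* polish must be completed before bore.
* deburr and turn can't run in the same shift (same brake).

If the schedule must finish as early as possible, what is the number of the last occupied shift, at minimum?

5

The precedence chain requires at least 3 distinct shifts.
route can't be placed before shift 5, so the schedule must run through at least shift 5.
5 works (last occupied shift: shift 5): for example polish in shift 2; route in shift 5; mill in shift 2; deburr in shift 1; finish in shift 1; anneal in shift 1; bore in shift 3; turn in shift 3.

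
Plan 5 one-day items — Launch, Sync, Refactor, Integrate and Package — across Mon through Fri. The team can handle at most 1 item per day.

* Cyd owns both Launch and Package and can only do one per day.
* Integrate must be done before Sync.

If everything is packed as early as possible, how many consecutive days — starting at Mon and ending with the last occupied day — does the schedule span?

The precedence chain requires at least 2 distinct days.
With at most 1 per day and 5 tasks, at least 5 days are needed.
5 works (last occupied day: Fri): for example Sync in Tue; Package in Fri; Integrate in Mon; Refactor in Thu; Launch in Wed.

5 days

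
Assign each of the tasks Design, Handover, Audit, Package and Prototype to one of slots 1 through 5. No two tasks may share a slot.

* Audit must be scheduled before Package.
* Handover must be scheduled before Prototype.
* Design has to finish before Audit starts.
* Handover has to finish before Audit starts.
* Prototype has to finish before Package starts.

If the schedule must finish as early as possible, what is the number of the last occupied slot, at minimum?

5

The precedence chain requires at least 3 distinct slots.
With at most 1 per slot and 5 tasks, at least 5 slots are needed.
5 works (last occupied slot: 5): for example Handover -> 1, Package -> 5, Prototype -> 4, Audit -> 3, Design -> 2.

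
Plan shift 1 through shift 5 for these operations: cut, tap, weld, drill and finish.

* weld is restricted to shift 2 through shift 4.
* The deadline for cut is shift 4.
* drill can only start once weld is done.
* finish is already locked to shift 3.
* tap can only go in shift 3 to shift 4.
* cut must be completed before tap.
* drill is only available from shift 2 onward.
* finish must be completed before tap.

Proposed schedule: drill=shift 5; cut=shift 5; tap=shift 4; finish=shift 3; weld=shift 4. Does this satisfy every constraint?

No — it violates: The deadline for cut is shift 4

finish must be completed before tap — holds.
The deadline for cut is shift 4 — violated.
weld is restricted to shift 2 through shift 4 — holds.
cut must be completed before tap — violated.
tap can only go in shift 3 to shift 4 — holds.
drill can only start once weld is done — holds.
drill is only available from shift 2 onward — holds.
finish is already locked to shift 3 — holds.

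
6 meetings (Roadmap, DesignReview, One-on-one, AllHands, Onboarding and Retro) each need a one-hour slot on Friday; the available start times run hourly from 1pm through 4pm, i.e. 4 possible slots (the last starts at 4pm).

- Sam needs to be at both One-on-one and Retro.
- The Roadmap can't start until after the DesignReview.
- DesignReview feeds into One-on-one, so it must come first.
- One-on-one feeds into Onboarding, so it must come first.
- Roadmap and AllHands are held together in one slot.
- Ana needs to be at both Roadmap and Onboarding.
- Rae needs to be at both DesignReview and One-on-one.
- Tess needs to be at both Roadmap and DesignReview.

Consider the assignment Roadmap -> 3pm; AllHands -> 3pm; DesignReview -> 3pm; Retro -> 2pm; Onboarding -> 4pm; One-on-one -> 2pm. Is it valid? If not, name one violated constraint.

Invalid. DesignReview feeds into One-on-one, so it must come first.

Tess needs to be at both Roadmap and DesignReview — violated.
Sam needs to be at both One-on-one and Retro — violated.
The Roadmap can't start until after the DesignReview — violated.
Ana needs to be at both Roadmap and Onboarding — holds.
Rae needs to be at both DesignReview and One-on-one — holds.
One-on-one feeds into Onboarding, so it must come first — holds.
Roadmap and AllHands are held together in one slot — holds.
DesignReview feeds into One-on-one, so it must come first — violated.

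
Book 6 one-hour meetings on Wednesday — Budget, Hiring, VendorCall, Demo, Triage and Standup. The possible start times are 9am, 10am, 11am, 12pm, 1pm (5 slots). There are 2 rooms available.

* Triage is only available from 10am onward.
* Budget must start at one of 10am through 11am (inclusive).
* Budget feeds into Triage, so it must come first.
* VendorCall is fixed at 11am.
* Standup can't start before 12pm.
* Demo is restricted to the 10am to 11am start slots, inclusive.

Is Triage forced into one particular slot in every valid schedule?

Triage can be 11am (e.g. Budget=10am, Hiring=9am, Demo=10am, VendorCall=11am, Standup=12pm, Triage=11am) or 12pm (e.g. Triage -> 12pm, Standup -> 12pm, VendorCall -> 11am, Budget -> 10am, Demo -> 10am, Hiring -> 9am).

No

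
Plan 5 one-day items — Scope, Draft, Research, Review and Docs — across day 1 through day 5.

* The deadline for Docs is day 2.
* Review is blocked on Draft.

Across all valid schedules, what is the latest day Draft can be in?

day 4

Downstream work caps Draft at day 4.
Draft at day 4 is achievable: Scope=day 1, Docs=day 1, Review=day 5, Research=day 1, Draft=day 4.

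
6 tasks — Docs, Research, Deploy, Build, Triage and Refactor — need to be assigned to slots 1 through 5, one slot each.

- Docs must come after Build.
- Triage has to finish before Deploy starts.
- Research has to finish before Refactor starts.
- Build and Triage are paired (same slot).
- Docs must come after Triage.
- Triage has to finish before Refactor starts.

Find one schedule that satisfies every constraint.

Refactor in 2; Research in 1; Build in 1; Deploy in 2; Docs in 2; Triage in 1

Checking: Build(1) before Docs(2); Triage(1) before Docs(2); Triage(1) before Deploy(2); Research(1) before Refactor(2); Triage(1) before Refactor(2); Build = Triage = 1.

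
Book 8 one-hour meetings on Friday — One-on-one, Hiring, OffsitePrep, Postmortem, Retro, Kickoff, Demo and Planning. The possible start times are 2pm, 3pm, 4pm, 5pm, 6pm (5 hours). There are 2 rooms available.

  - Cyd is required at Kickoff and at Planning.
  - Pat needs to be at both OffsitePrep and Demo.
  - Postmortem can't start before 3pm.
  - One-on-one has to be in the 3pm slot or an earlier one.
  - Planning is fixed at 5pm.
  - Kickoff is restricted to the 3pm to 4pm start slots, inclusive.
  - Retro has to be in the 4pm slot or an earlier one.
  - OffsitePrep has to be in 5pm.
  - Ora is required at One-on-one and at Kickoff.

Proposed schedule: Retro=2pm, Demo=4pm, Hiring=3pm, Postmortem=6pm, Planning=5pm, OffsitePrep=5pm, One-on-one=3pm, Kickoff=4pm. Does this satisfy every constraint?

There are 2 rooms available — holds.
OffsitePrep has to be in 5pm — holds.
Ora is required at One-on-one and at Kickoff — holds.
Planning is fixed at 5pm — holds.
One-on-one has to be in the 3pm slot or an earlier one — holds.
Retro has to be in the 4pm slot or an earlier one — holds.
Kickoff is restricted to the 3pm to 4pm start slots, inclusive — holds.
Postmortem can't start before 3pm — holds.
Pat needs to be at both OffsitePrep and Demo — holds.
Cyd is required at Kickoff and at Planning — holds.

Valid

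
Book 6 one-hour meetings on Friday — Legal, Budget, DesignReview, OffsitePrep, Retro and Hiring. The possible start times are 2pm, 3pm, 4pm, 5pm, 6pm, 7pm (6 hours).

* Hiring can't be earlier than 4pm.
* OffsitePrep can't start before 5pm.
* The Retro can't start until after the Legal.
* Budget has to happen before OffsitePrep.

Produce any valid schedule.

Retro -> 3pm, Hiring -> 4pm, Legal -> 2pm, OffsitePrep -> 5pm, Budget -> 2pm, DesignReview -> 2pm

Checking: Legal(2pm) before Retro(3pm); Budget(2pm) before OffsitePrep(5pm); Hiring=4pm in [4pm,7pm]; OffsitePrep=5pm in [5pm,7pm].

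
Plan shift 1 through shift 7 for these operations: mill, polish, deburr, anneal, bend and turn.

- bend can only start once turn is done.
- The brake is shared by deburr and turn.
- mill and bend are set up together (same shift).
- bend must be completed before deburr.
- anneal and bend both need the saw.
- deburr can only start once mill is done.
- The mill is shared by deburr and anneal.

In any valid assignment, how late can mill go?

shift 6

Mill must be in the same shift as bend, which can't be before shift 2, so mill is at least shift 2; downstream work caps mill at shift 6.
mill at shift 6 is achievable: polish=shift 1; mill=shift 6; deburr=shift 7; bend=shift 6; turn=shift 1; anneal=shift 1.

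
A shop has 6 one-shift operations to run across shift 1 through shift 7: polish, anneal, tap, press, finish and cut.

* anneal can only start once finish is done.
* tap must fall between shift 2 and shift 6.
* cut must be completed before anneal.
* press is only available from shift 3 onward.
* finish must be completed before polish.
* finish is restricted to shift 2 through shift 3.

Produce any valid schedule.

tap in shift 2, anneal in shift 3, finish in shift 2, cut in shift 1, press in shift 3, polish in shift 3

Checking: finish(shift 2) before anneal(shift 3); cut(shift 1) before anneal(shift 3); finish(shift 2) before polish(shift 3); press=shift 3 in [shift 3,shift 7]; tap=shift 2 in [shift 2,shift 6]; finish=shift 2 in [shift 2,shift 3].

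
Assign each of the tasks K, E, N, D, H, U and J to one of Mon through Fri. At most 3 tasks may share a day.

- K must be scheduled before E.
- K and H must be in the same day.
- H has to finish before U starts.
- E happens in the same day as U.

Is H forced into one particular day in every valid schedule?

H can be Mon (e.g. H -> Mon; N -> Mon; K -> Mon; E -> Tue; J -> Wed; U -> Tue; D -> Tue) or Tue (e.g. D=Mon, N=Mon, U=Wed, E=Wed, K=Tue, J=Mon, H=Tue).

No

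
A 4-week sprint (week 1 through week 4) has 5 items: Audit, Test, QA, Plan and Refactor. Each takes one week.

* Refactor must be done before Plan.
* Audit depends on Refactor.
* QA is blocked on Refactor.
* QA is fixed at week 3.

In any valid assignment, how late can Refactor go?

Downstream work caps Refactor at week 2.
Refactor at week 2 is achievable: Refactor -> week 2, Test -> week 1, QA -> week 3, Audit -> week 3, Plan -> week 3.

week 2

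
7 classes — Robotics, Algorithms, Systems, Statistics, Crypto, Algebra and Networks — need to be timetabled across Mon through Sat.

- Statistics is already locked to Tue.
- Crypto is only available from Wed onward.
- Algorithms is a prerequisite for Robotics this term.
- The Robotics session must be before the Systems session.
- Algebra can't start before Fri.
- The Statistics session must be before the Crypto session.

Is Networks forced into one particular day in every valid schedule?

Networks can be Mon (e.g. Statistics=Tue, Algebra=Fri, Networks=Mon, Robotics=Tue, Crypto=Wed, Systems=Wed, Algorithms=Mon) or Tue (e.g. Crypto in Wed, Robotics in Tue, Systems in Wed, Algorithms in Mon, Statistics in Tue, Algebra in Fri, Networks in Tue).

No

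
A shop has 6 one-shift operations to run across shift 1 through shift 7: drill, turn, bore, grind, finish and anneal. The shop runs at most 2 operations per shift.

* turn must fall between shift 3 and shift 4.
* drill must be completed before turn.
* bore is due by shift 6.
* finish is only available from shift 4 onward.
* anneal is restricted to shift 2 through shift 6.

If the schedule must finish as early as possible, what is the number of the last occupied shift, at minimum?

4

The precedence chain requires at least 2 distinct shifts.
With at most 2 per shift and 6 operations, at least 3 shifts are needed.
finish can't be placed before shift 4, so the schedule must run through at least shift 4.
4 works (last occupied shift: shift 4): for example finish -> shift 4, turn -> shift 3, anneal -> shift 2, bore -> shift 1, drill -> shift 1, grind -> shift 2.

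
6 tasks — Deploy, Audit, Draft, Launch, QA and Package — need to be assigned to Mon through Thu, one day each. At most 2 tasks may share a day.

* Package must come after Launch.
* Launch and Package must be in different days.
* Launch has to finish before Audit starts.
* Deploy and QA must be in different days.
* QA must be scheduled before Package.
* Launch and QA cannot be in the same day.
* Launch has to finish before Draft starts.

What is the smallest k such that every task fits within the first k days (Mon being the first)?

The precedence chain requires at least 2 distinct days.
With at most 2 per day and 6 tasks, at least 3 days are needed.
3 works (last occupied day: Wed): for example Launch in Mon, Draft in Wed, Package in Wed, QA in Tue, Audit in Tue, Deploy in Mon.

3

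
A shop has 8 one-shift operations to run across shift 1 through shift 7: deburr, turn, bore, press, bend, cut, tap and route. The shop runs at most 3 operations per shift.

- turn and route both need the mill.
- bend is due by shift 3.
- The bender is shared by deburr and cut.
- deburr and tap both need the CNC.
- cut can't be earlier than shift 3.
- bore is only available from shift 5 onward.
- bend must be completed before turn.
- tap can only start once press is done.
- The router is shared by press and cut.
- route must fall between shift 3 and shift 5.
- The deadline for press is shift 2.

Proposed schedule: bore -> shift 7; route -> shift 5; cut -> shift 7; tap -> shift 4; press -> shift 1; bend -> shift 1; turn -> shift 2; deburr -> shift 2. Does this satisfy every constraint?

Yes

cut can't be earlier than shift 3 — holds.
The deadline for press is shift 2 — holds.
bend must be completed before turn — holds.
bore is only available from shift 5 onward — holds.
bend is due by shift 3 — holds.
The router is shared by press and cut — holds.
route must fall between shift 3 and shift 5 — holds.
deburr and tap both need the CNC — holds.
The bender is shared by deburr and cut — holds.
The shop runs at most 3 operations per shift — holds.
turn and route both need the mill — holds.
tap can only start once press is done — holds.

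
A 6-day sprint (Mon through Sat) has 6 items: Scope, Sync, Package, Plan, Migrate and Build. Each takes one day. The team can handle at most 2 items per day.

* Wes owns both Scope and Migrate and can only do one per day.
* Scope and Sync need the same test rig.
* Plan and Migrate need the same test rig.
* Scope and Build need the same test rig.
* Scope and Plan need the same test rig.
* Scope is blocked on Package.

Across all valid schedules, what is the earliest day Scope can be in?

Tue

Precedence pushes Scope to at least Tue.
Scope at Tue is achievable: Scope=Tue, Sync=Mon, Package=Mon, Build=Wed, Plan=Wed, Migrate=Thu.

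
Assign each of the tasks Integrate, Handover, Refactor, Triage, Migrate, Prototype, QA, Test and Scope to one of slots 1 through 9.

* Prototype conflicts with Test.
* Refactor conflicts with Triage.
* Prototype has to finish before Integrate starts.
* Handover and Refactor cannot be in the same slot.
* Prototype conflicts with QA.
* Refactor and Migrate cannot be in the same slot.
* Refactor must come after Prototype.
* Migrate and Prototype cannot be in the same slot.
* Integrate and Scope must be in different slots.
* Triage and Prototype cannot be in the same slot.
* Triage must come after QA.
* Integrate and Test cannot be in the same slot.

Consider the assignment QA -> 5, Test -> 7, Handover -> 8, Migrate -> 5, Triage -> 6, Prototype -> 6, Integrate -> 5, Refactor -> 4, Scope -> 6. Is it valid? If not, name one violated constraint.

No. Triage and Prototype cannot be in the same slot is not satisfied.

Refactor conflicts with Triage — holds.
Handover and Refactor cannot be in the same slot — holds.
Migrate and Prototype cannot be in the same slot — holds.
Prototype conflicts with Test — holds.
Refactor and Migrate cannot be in the same slot — holds.
Integrate and Test cannot be in the same slot — holds.
Triage must come after QA — holds.
Refactor must come after Prototype — violated.
Integrate and Scope must be in different slots — holds.
Prototype conflicts with QA — holds.
Triage and Prototype cannot be in the same slot — violated.
Prototype has to finish before Integrate starts — violated.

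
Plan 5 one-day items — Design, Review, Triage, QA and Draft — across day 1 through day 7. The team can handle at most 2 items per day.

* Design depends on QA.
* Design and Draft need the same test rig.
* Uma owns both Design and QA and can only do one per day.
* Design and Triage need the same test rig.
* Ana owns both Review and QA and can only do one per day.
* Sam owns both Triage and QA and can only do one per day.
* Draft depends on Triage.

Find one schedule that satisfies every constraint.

Draft -> day 4, Review -> day 2, Triage -> day 3, Design -> day 2, QA -> day 1

Checking: Triage(day 3) before Draft(day 4); QA(day 1) before Design(day 2); Design(day 2) != QA(day 1); Design(day 2) != Draft(day 4); Triage(day 3) != QA(day 1); Review(day 2) != QA(day 1); Design(day 2) != Triage(day 3); max 2 per day (cap 2).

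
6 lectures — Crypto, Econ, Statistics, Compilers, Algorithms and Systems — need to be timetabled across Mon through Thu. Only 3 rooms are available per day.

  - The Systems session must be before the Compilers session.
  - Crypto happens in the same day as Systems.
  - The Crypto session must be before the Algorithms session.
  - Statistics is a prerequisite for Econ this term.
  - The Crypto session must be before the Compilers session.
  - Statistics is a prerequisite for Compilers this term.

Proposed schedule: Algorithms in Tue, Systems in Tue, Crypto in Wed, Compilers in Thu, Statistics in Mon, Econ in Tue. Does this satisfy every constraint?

Invalid. The Crypto session must be before the Algorithms session.

Crypto happens in the same day as Systems — violated.
Only 3 rooms are available per day — holds.
Statistics is a prerequisite for Compilers this term — holds.
The Crypto session must be before the Algorithms session — violated.
The Crypto session must be before the Compilers session — holds.
Statistics is a prerequisite for Econ this term — holds.
The Systems session must be before the Compilers session — holds.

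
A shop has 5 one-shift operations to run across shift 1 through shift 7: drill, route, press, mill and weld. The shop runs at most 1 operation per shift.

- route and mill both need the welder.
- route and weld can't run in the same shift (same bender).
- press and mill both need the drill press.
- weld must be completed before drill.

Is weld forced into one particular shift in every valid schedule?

No

weld can be shift 1 (e.g. route=shift 3; drill=shift 2; press=shift 4; mill=shift 5; weld=shift 1) or shift 2 (e.g. route -> shift 1; drill -> shift 3; weld -> shift 2; mill -> shift 5; press -> shift 4).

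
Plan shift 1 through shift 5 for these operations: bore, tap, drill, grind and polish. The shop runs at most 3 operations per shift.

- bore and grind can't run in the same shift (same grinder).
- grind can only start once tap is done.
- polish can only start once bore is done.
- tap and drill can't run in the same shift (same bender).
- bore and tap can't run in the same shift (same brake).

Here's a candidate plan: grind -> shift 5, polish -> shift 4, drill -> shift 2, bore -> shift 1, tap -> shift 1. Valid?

No — it violates: bore and tap can't run in the same shift (same brake)

bore and tap can't run in the same shift (same brake) — violated.
bore and grind can't run in the same shift (same grinder) — holds.
polish can only start once bore is done — holds.
tap and drill can't run in the same shift (same bender) — holds.
grind can only start once tap is done — holds.
The shop runs at most 3 operations per shift — holds.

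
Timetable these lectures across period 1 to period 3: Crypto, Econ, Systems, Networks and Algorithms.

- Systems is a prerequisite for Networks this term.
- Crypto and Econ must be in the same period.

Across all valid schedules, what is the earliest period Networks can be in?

Precedence pushes Networks to at least period 2.
Networks at period 2 is achievable: Crypto=period 1, Algorithms=period 1, Networks=period 2, Systems=period 1, Econ=period 1.

period 2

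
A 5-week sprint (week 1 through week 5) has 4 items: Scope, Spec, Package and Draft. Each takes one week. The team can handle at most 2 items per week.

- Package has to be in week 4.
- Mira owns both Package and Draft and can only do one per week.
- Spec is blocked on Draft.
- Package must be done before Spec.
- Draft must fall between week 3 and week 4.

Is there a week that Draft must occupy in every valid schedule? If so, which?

Draft's window is week 3–week 4.
Package is fixed at week 4, and Draft can't share a week with Package.
So Draft must be week 3.

week 3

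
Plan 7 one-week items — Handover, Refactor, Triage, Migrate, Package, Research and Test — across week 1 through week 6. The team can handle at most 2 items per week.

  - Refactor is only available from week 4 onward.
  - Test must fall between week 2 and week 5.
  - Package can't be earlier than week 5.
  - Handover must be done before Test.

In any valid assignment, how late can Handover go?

week 4

Downstream work caps Handover at week 4.
Handover at week 4 is achievable: Test=week 5; Triage=week 1; Research=week 2; Package=week 5; Handover=week 4; Migrate=week 1; Refactor=week 4.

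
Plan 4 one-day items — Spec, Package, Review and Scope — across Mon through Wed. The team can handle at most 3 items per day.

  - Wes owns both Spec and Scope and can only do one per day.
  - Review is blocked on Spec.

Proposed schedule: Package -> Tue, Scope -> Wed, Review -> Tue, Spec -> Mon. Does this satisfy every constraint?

Valid

Review is blocked on Spec — holds.
The team can handle at most 3 items per day — holds.
Wes owns both Spec and Scope and can only do one per day — holds.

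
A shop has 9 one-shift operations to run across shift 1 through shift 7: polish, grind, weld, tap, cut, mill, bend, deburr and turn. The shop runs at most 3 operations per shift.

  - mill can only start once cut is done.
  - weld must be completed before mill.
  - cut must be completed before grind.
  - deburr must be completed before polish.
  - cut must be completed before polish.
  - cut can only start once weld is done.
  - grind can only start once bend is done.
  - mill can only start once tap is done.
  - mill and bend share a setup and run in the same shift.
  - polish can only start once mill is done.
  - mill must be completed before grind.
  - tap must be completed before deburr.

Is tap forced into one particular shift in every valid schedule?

No

tap can be shift 1 (e.g. polish=shift 4; weld=shift 1; turn=shift 1; cut=shift 2; bend=shift 3; grind=shift 4; deburr=shift 2; mill=shift 3; tap=shift 1) or shift 2 (e.g. turn in shift 1; deburr in shift 3; mill in shift 3; bend in shift 3; polish in shift 4; cut in shift 2; tap in shift 2; grind in shift 4; weld in shift 1).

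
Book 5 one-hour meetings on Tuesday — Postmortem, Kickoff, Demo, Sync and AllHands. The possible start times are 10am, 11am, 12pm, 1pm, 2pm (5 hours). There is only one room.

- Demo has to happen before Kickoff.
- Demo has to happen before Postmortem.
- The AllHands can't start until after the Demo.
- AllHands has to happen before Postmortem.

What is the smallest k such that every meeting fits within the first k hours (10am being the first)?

5

The precedence chain requires at least 3 distinct hours.
With at most 1 per hour and 5 meetings, at least 5 hours are needed.
5 works (last occupied hour: 2pm): for example Sync=2pm, Kickoff=1pm, Demo=10am, AllHands=11am, Postmortem=12pm.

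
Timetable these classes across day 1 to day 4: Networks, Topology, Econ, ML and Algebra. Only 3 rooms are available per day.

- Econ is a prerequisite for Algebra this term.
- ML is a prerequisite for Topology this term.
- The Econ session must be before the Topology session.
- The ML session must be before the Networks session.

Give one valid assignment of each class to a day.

Topology in day 2; ML in day 1; Econ in day 1; Networks in day 2; Algebra in day 2

Checking: Econ(day 1) before Topology(day 2); Econ(day 1) before Algebra(day 2); ML(day 1) before Topology(day 2); ML(day 1) before Networks(day 2); max 3 per day (cap 3).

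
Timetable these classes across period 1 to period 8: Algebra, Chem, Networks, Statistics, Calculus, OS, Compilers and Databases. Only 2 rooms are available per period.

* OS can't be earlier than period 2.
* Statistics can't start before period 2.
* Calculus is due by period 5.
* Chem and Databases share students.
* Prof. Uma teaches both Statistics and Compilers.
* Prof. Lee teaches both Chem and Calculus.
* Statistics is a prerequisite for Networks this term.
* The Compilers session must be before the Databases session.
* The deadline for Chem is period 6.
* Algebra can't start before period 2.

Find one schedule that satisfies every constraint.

Algebra in period 3, Chem in period 2, Compilers in period 1, Calculus in period 1, OS in period 3, Databases in period 4, Statistics in period 2, Networks in period 4

Checking: Compilers(period 1) before Databases(period 4); Statistics(period 2) before Networks(period 4); Statistics(period 2) != Compilers(period 1); Chem(period 2) != Databases(period 4); Chem(period 2) != Calculus(period 1); Calculus=period 1 in [period 1,period 5]; Chem=period 2 in [period 1,period 6]; Statistics=period 2 in [period 2,period 8]; OS=period 3 in [period 2,period 8]; Algebra=period 3 in [period 2,period 8]; max 2 per period (cap 2).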